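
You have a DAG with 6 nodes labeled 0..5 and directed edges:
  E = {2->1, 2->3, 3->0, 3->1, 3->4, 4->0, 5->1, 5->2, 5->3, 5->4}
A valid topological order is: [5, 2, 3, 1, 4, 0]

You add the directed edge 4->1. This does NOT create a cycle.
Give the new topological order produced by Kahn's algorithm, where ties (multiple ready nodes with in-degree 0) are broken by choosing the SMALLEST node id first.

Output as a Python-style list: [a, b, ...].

Answer: [5, 2, 3, 4, 0, 1]

Derivation:
Old toposort: [5, 2, 3, 1, 4, 0]
Added edge: 4->1
Position of 4 (4) > position of 1 (3). Must reorder: 4 must now come before 1.
Run Kahn's algorithm (break ties by smallest node id):
  initial in-degrees: [2, 4, 1, 2, 2, 0]
  ready (indeg=0): [5]
  pop 5: indeg[1]->3; indeg[2]->0; indeg[3]->1; indeg[4]->1 | ready=[2] | order so far=[5]
  pop 2: indeg[1]->2; indeg[3]->0 | ready=[3] | order so far=[5, 2]
  pop 3: indeg[0]->1; indeg[1]->1; indeg[4]->0 | ready=[4] | order so far=[5, 2, 3]
  pop 4: indeg[0]->0; indeg[1]->0 | ready=[0, 1] | order so far=[5, 2, 3, 4]
  pop 0: no out-edges | ready=[1] | order so far=[5, 2, 3, 4, 0]
  pop 1: no out-edges | ready=[] | order so far=[5, 2, 3, 4, 0, 1]
  Result: [5, 2, 3, 4, 0, 1]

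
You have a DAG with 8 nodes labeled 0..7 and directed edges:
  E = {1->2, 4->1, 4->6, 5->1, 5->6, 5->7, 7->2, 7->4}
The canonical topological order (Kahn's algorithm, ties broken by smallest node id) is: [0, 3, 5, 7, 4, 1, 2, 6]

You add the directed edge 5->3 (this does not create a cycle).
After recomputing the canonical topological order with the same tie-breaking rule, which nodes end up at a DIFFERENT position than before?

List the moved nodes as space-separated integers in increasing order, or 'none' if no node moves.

Answer: 3 5

Derivation:
Old toposort: [0, 3, 5, 7, 4, 1, 2, 6]
Added edge 5->3
Recompute Kahn (smallest-id tiebreak):
  initial in-degrees: [0, 2, 2, 1, 1, 0, 2, 1]
  ready (indeg=0): [0, 5]
  pop 0: no out-edges | ready=[5] | order so far=[0]
  pop 5: indeg[1]->1; indeg[3]->0; indeg[6]->1; indeg[7]->0 | ready=[3, 7] | order so far=[0, 5]
  pop 3: no out-edges | ready=[7] | order so far=[0, 5, 3]
  pop 7: indeg[2]->1; indeg[4]->0 | ready=[4] | order so far=[0, 5, 3, 7]
  pop 4: indeg[1]->0; indeg[6]->0 | ready=[1, 6] | order so far=[0, 5, 3, 7, 4]
  pop 1: indeg[2]->0 | ready=[2, 6] | order so far=[0, 5, 3, 7, 4, 1]
  pop 2: no out-edges | ready=[6] | order so far=[0, 5, 3, 7, 4, 1, 2]
  pop 6: no out-edges | ready=[] | order so far=[0, 5, 3, 7, 4, 1, 2, 6]
New canonical toposort: [0, 5, 3, 7, 4, 1, 2, 6]
Compare positions:
  Node 0: index 0 -> 0 (same)
  Node 1: index 5 -> 5 (same)
  Node 2: index 6 -> 6 (same)
  Node 3: index 1 -> 2 (moved)
  Node 4: index 4 -> 4 (same)
  Node 5: index 2 -> 1 (moved)
  Node 6: index 7 -> 7 (same)
  Node 7: index 3 -> 3 (same)
Nodes that changed position: 3 5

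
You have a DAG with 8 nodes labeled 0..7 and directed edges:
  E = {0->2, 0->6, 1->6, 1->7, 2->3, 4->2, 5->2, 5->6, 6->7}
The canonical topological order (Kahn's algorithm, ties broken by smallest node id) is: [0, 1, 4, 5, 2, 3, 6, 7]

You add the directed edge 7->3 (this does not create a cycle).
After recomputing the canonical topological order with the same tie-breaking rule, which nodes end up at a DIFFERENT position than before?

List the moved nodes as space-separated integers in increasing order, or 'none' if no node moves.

Old toposort: [0, 1, 4, 5, 2, 3, 6, 7]
Added edge 7->3
Recompute Kahn (smallest-id tiebreak):
  initial in-degrees: [0, 0, 3, 2, 0, 0, 3, 2]
  ready (indeg=0): [0, 1, 4, 5]
  pop 0: indeg[2]->2; indeg[6]->2 | ready=[1, 4, 5] | order so far=[0]
  pop 1: indeg[6]->1; indeg[7]->1 | ready=[4, 5] | order so far=[0, 1]
  pop 4: indeg[2]->1 | ready=[5] | order so far=[0, 1, 4]
  pop 5: indeg[2]->0; indeg[6]->0 | ready=[2, 6] | order so far=[0, 1, 4, 5]
  pop 2: indeg[3]->1 | ready=[6] | order so far=[0, 1, 4, 5, 2]
  pop 6: indeg[7]->0 | ready=[7] | order so far=[0, 1, 4, 5, 2, 6]
  pop 7: indeg[3]->0 | ready=[3] | order so far=[0, 1, 4, 5, 2, 6, 7]
  pop 3: no out-edges | ready=[] | order so far=[0, 1, 4, 5, 2, 6, 7, 3]
New canonical toposort: [0, 1, 4, 5, 2, 6, 7, 3]
Compare positions:
  Node 0: index 0 -> 0 (same)
  Node 1: index 1 -> 1 (same)
  Node 2: index 4 -> 4 (same)
  Node 3: index 5 -> 7 (moved)
  Node 4: index 2 -> 2 (same)
  Node 5: index 3 -> 3 (same)
  Node 6: index 6 -> 5 (moved)
  Node 7: index 7 -> 6 (moved)
Nodes that changed position: 3 6 7

Answer: 3 6 7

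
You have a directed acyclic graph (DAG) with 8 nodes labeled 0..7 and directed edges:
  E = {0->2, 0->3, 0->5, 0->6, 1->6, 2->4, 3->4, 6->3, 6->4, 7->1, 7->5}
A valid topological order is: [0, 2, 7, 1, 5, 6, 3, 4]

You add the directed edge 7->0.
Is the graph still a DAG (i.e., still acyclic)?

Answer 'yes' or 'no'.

Given toposort: [0, 2, 7, 1, 5, 6, 3, 4]
Position of 7: index 2; position of 0: index 0
New edge 7->0: backward (u after v in old order)
Backward edge: old toposort is now invalid. Check if this creates a cycle.
Does 0 already reach 7? Reachable from 0: [0, 2, 3, 4, 5, 6]. NO -> still a DAG (reorder needed).
Still a DAG? yes

Answer: yes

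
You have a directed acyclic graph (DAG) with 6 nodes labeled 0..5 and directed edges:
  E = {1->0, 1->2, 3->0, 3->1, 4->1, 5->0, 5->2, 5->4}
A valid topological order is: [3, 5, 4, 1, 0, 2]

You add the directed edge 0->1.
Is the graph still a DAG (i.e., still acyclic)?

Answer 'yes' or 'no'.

Answer: no

Derivation:
Given toposort: [3, 5, 4, 1, 0, 2]
Position of 0: index 4; position of 1: index 3
New edge 0->1: backward (u after v in old order)
Backward edge: old toposort is now invalid. Check if this creates a cycle.
Does 1 already reach 0? Reachable from 1: [0, 1, 2]. YES -> cycle!
Still a DAG? no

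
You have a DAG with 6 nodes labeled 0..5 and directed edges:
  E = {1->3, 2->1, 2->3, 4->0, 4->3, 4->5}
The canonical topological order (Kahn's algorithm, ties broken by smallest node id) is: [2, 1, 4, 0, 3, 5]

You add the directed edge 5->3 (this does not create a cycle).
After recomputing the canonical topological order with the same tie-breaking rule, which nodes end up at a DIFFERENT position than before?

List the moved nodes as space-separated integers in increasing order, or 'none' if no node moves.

Answer: 3 5

Derivation:
Old toposort: [2, 1, 4, 0, 3, 5]
Added edge 5->3
Recompute Kahn (smallest-id tiebreak):
  initial in-degrees: [1, 1, 0, 4, 0, 1]
  ready (indeg=0): [2, 4]
  pop 2: indeg[1]->0; indeg[3]->3 | ready=[1, 4] | order so far=[2]
  pop 1: indeg[3]->2 | ready=[4] | order so far=[2, 1]
  pop 4: indeg[0]->0; indeg[3]->1; indeg[5]->0 | ready=[0, 5] | order so far=[2, 1, 4]
  pop 0: no out-edges | ready=[5] | order so far=[2, 1, 4, 0]
  pop 5: indeg[3]->0 | ready=[3] | order so far=[2, 1, 4, 0, 5]
  pop 3: no out-edges | ready=[] | order so far=[2, 1, 4, 0, 5, 3]
New canonical toposort: [2, 1, 4, 0, 5, 3]
Compare positions:
  Node 0: index 3 -> 3 (same)
  Node 1: index 1 -> 1 (same)
  Node 2: index 0 -> 0 (same)
  Node 3: index 4 -> 5 (moved)
  Node 4: index 2 -> 2 (same)
  Node 5: index 5 -> 4 (moved)
Nodes that changed position: 3 5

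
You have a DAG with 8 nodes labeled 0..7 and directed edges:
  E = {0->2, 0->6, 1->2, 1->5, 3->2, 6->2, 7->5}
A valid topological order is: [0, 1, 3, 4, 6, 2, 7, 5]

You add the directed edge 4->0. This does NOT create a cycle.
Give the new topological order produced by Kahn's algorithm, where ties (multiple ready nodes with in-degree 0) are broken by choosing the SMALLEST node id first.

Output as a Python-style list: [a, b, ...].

Old toposort: [0, 1, 3, 4, 6, 2, 7, 5]
Added edge: 4->0
Position of 4 (3) > position of 0 (0). Must reorder: 4 must now come before 0.
Run Kahn's algorithm (break ties by smallest node id):
  initial in-degrees: [1, 0, 4, 0, 0, 2, 1, 0]
  ready (indeg=0): [1, 3, 4, 7]
  pop 1: indeg[2]->3; indeg[5]->1 | ready=[3, 4, 7] | order so far=[1]
  pop 3: indeg[2]->2 | ready=[4, 7] | order so far=[1, 3]
  pop 4: indeg[0]->0 | ready=[0, 7] | order so far=[1, 3, 4]
  pop 0: indeg[2]->1; indeg[6]->0 | ready=[6, 7] | order so far=[1, 3, 4, 0]
  pop 6: indeg[2]->0 | ready=[2, 7] | order so far=[1, 3, 4, 0, 6]
  pop 2: no out-edges | ready=[7] | order so far=[1, 3, 4, 0, 6, 2]
  pop 7: indeg[5]->0 | ready=[5] | order so far=[1, 3, 4, 0, 6, 2, 7]
  pop 5: no out-edges | ready=[] | order so far=[1, 3, 4, 0, 6, 2, 7, 5]
  Result: [1, 3, 4, 0, 6, 2, 7, 5]

Answer: [1, 3, 4, 0, 6, 2, 7, 5]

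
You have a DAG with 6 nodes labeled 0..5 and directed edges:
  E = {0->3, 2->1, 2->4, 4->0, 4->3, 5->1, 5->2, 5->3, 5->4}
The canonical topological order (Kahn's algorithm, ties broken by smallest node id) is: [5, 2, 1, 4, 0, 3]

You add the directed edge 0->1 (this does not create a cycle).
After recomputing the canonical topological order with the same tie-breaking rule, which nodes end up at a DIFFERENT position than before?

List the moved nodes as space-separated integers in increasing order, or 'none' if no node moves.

Answer: 0 1 4

Derivation:
Old toposort: [5, 2, 1, 4, 0, 3]
Added edge 0->1
Recompute Kahn (smallest-id tiebreak):
  initial in-degrees: [1, 3, 1, 3, 2, 0]
  ready (indeg=0): [5]
  pop 5: indeg[1]->2; indeg[2]->0; indeg[3]->2; indeg[4]->1 | ready=[2] | order so far=[5]
  pop 2: indeg[1]->1; indeg[4]->0 | ready=[4] | order so far=[5, 2]
  pop 4: indeg[0]->0; indeg[3]->1 | ready=[0] | order so far=[5, 2, 4]
  pop 0: indeg[1]->0; indeg[3]->0 | ready=[1, 3] | order so far=[5, 2, 4, 0]
  pop 1: no out-edges | ready=[3] | order so far=[5, 2, 4, 0, 1]
  pop 3: no out-edges | ready=[] | order so far=[5, 2, 4, 0, 1, 3]
New canonical toposort: [5, 2, 4, 0, 1, 3]
Compare positions:
  Node 0: index 4 -> 3 (moved)
  Node 1: index 2 -> 4 (moved)
  Node 2: index 1 -> 1 (same)
  Node 3: index 5 -> 5 (same)
  Node 4: index 3 -> 2 (moved)
  Node 5: index 0 -> 0 (same)
Nodes that changed position: 0 1 4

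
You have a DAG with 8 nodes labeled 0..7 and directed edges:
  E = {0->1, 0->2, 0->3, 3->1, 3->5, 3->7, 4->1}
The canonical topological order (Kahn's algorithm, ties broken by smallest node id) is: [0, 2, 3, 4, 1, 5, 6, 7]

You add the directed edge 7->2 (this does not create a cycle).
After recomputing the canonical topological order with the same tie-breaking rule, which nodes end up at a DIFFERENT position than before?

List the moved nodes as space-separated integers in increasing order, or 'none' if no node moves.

Answer: 1 2 3 4 5 6 7

Derivation:
Old toposort: [0, 2, 3, 4, 1, 5, 6, 7]
Added edge 7->2
Recompute Kahn (smallest-id tiebreak):
  initial in-degrees: [0, 3, 2, 1, 0, 1, 0, 1]
  ready (indeg=0): [0, 4, 6]
  pop 0: indeg[1]->2; indeg[2]->1; indeg[3]->0 | ready=[3, 4, 6] | order so far=[0]
  pop 3: indeg[1]->1; indeg[5]->0; indeg[7]->0 | ready=[4, 5, 6, 7] | order so far=[0, 3]
  pop 4: indeg[1]->0 | ready=[1, 5, 6, 7] | order so far=[0, 3, 4]
  pop 1: no out-edges | ready=[5, 6, 7] | order so far=[0, 3, 4, 1]
  pop 5: no out-edges | ready=[6, 7] | order so far=[0, 3, 4, 1, 5]
  pop 6: no out-edges | ready=[7] | order so far=[0, 3, 4, 1, 5, 6]
  pop 7: indeg[2]->0 | ready=[2] | order so far=[0, 3, 4, 1, 5, 6, 7]
  pop 2: no out-edges | ready=[] | order so far=[0, 3, 4, 1, 5, 6, 7, 2]
New canonical toposort: [0, 3, 4, 1, 5, 6, 7, 2]
Compare positions:
  Node 0: index 0 -> 0 (same)
  Node 1: index 4 -> 3 (moved)
  Node 2: index 1 -> 7 (moved)
  Node 3: index 2 -> 1 (moved)
  Node 4: index 3 -> 2 (moved)
  Node 5: index 5 -> 4 (moved)
  Node 6: index 6 -> 5 (moved)
  Node 7: index 7 -> 6 (moved)
Nodes that changed position: 1 2 3 4 5 6 7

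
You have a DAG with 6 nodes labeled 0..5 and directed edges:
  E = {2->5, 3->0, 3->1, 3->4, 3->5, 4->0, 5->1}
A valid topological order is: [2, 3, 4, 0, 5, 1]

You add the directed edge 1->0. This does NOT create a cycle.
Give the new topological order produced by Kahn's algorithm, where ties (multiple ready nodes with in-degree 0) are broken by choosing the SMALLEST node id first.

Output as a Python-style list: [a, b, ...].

Old toposort: [2, 3, 4, 0, 5, 1]
Added edge: 1->0
Position of 1 (5) > position of 0 (3). Must reorder: 1 must now come before 0.
Run Kahn's algorithm (break ties by smallest node id):
  initial in-degrees: [3, 2, 0, 0, 1, 2]
  ready (indeg=0): [2, 3]
  pop 2: indeg[5]->1 | ready=[3] | order so far=[2]
  pop 3: indeg[0]->2; indeg[1]->1; indeg[4]->0; indeg[5]->0 | ready=[4, 5] | order so far=[2, 3]
  pop 4: indeg[0]->1 | ready=[5] | order so far=[2, 3, 4]
  pop 5: indeg[1]->0 | ready=[1] | order so far=[2, 3, 4, 5]
  pop 1: indeg[0]->0 | ready=[0] | order so far=[2, 3, 4, 5, 1]
  pop 0: no out-edges | ready=[] | order so far=[2, 3, 4, 5, 1, 0]
  Result: [2, 3, 4, 5, 1, 0]

Answer: [2, 3, 4, 5, 1, 0]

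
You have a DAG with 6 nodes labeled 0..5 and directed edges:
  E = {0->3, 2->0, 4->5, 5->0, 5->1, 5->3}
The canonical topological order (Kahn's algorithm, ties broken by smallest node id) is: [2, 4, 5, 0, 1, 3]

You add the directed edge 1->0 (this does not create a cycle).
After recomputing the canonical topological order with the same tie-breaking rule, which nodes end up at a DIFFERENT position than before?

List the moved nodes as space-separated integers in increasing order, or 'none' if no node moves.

Old toposort: [2, 4, 5, 0, 1, 3]
Added edge 1->0
Recompute Kahn (smallest-id tiebreak):
  initial in-degrees: [3, 1, 0, 2, 0, 1]
  ready (indeg=0): [2, 4]
  pop 2: indeg[0]->2 | ready=[4] | order so far=[2]
  pop 4: indeg[5]->0 | ready=[5] | order so far=[2, 4]
  pop 5: indeg[0]->1; indeg[1]->0; indeg[3]->1 | ready=[1] | order so far=[2, 4, 5]
  pop 1: indeg[0]->0 | ready=[0] | order so far=[2, 4, 5, 1]
  pop 0: indeg[3]->0 | ready=[3] | order so far=[2, 4, 5, 1, 0]
  pop 3: no out-edges | ready=[] | order so far=[2, 4, 5, 1, 0, 3]
New canonical toposort: [2, 4, 5, 1, 0, 3]
Compare positions:
  Node 0: index 3 -> 4 (moved)
  Node 1: index 4 -> 3 (moved)
  Node 2: index 0 -> 0 (same)
  Node 3: index 5 -> 5 (same)
  Node 4: index 1 -> 1 (same)
  Node 5: index 2 -> 2 (same)
Nodes that changed position: 0 1

Answer: 0 1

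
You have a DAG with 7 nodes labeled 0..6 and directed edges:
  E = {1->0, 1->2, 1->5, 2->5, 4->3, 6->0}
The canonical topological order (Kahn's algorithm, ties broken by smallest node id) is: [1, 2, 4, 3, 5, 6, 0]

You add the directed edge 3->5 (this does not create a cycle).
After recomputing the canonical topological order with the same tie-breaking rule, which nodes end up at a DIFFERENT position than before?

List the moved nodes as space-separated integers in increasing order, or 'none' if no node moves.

Old toposort: [1, 2, 4, 3, 5, 6, 0]
Added edge 3->5
Recompute Kahn (smallest-id tiebreak):
  initial in-degrees: [2, 0, 1, 1, 0, 3, 0]
  ready (indeg=0): [1, 4, 6]
  pop 1: indeg[0]->1; indeg[2]->0; indeg[5]->2 | ready=[2, 4, 6] | order so far=[1]
  pop 2: indeg[5]->1 | ready=[4, 6] | order so far=[1, 2]
  pop 4: indeg[3]->0 | ready=[3, 6] | order so far=[1, 2, 4]
  pop 3: indeg[5]->0 | ready=[5, 6] | order so far=[1, 2, 4, 3]
  pop 5: no out-edges | ready=[6] | order so far=[1, 2, 4, 3, 5]
  pop 6: indeg[0]->0 | ready=[0] | order so far=[1, 2, 4, 3, 5, 6]
  pop 0: no out-edges | ready=[] | order so far=[1, 2, 4, 3, 5, 6, 0]
New canonical toposort: [1, 2, 4, 3, 5, 6, 0]
Compare positions:
  Node 0: index 6 -> 6 (same)
  Node 1: index 0 -> 0 (same)
  Node 2: index 1 -> 1 (same)
  Node 3: index 3 -> 3 (same)
  Node 4: index 2 -> 2 (same)
  Node 5: index 4 -> 4 (same)
  Node 6: index 5 -> 5 (same)
Nodes that changed position: none

Answer: none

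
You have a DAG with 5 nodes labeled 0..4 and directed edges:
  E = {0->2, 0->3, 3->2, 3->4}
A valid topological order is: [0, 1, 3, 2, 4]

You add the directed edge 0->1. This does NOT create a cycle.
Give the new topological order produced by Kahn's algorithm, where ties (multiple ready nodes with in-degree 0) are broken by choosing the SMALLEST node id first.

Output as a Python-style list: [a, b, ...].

Answer: [0, 1, 3, 2, 4]

Derivation:
Old toposort: [0, 1, 3, 2, 4]
Added edge: 0->1
Position of 0 (0) < position of 1 (1). Old order still valid.
Run Kahn's algorithm (break ties by smallest node id):
  initial in-degrees: [0, 1, 2, 1, 1]
  ready (indeg=0): [0]
  pop 0: indeg[1]->0; indeg[2]->1; indeg[3]->0 | ready=[1, 3] | order so far=[0]
  pop 1: no out-edges | ready=[3] | order so far=[0, 1]
  pop 3: indeg[2]->0; indeg[4]->0 | ready=[2, 4] | order so far=[0, 1, 3]
  pop 2: no out-edges | ready=[4] | order so far=[0, 1, 3, 2]
  pop 4: no out-edges | ready=[] | order so far=[0, 1, 3, 2, 4]
  Result: [0, 1, 3, 2, 4]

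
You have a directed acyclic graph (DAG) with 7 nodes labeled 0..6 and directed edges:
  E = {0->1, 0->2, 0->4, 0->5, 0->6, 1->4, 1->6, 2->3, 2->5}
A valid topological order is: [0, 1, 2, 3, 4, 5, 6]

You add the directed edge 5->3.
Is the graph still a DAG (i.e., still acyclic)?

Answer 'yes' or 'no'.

Given toposort: [0, 1, 2, 3, 4, 5, 6]
Position of 5: index 5; position of 3: index 3
New edge 5->3: backward (u after v in old order)
Backward edge: old toposort is now invalid. Check if this creates a cycle.
Does 3 already reach 5? Reachable from 3: [3]. NO -> still a DAG (reorder needed).
Still a DAG? yes

Answer: yes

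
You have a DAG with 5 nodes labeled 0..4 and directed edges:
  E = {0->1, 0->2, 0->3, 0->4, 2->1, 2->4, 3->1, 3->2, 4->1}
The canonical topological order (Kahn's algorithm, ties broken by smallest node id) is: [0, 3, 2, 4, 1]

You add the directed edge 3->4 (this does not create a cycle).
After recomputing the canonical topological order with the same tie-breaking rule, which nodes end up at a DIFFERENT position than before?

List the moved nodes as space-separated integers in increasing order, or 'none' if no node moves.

Old toposort: [0, 3, 2, 4, 1]
Added edge 3->4
Recompute Kahn (smallest-id tiebreak):
  initial in-degrees: [0, 4, 2, 1, 3]
  ready (indeg=0): [0]
  pop 0: indeg[1]->3; indeg[2]->1; indeg[3]->0; indeg[4]->2 | ready=[3] | order so far=[0]
  pop 3: indeg[1]->2; indeg[2]->0; indeg[4]->1 | ready=[2] | order so far=[0, 3]
  pop 2: indeg[1]->1; indeg[4]->0 | ready=[4] | order so far=[0, 3, 2]
  pop 4: indeg[1]->0 | ready=[1] | order so far=[0, 3, 2, 4]
  pop 1: no out-edges | ready=[] | order so far=[0, 3, 2, 4, 1]
New canonical toposort: [0, 3, 2, 4, 1]
Compare positions:
  Node 0: index 0 -> 0 (same)
  Node 1: index 4 -> 4 (same)
  Node 2: index 2 -> 2 (same)
  Node 3: index 1 -> 1 (same)
  Node 4: index 3 -> 3 (same)
Nodes that changed position: none

Answer: none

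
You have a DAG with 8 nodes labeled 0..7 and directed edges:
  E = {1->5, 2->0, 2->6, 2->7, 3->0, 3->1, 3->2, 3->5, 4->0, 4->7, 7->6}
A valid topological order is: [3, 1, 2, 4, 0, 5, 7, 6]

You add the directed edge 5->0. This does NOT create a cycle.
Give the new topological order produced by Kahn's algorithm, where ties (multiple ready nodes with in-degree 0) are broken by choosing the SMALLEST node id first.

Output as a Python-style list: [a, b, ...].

Answer: [3, 1, 2, 4, 5, 0, 7, 6]

Derivation:
Old toposort: [3, 1, 2, 4, 0, 5, 7, 6]
Added edge: 5->0
Position of 5 (5) > position of 0 (4). Must reorder: 5 must now come before 0.
Run Kahn's algorithm (break ties by smallest node id):
  initial in-degrees: [4, 1, 1, 0, 0, 2, 2, 2]
  ready (indeg=0): [3, 4]
  pop 3: indeg[0]->3; indeg[1]->0; indeg[2]->0; indeg[5]->1 | ready=[1, 2, 4] | order so far=[3]
  pop 1: indeg[5]->0 | ready=[2, 4, 5] | order so far=[3, 1]
  pop 2: indeg[0]->2; indeg[6]->1; indeg[7]->1 | ready=[4, 5] | order so far=[3, 1, 2]
  pop 4: indeg[0]->1; indeg[7]->0 | ready=[5, 7] | order so far=[3, 1, 2, 4]
  pop 5: indeg[0]->0 | ready=[0, 7] | order so far=[3, 1, 2, 4, 5]
  pop 0: no out-edges | ready=[7] | order so far=[3, 1, 2, 4, 5, 0]
  pop 7: indeg[6]->0 | ready=[6] | order so far=[3, 1, 2, 4, 5, 0, 7]
  pop 6: no out-edges | ready=[] | order so far=[3, 1, 2, 4, 5, 0, 7, 6]
  Result: [3, 1, 2, 4, 5, 0, 7, 6]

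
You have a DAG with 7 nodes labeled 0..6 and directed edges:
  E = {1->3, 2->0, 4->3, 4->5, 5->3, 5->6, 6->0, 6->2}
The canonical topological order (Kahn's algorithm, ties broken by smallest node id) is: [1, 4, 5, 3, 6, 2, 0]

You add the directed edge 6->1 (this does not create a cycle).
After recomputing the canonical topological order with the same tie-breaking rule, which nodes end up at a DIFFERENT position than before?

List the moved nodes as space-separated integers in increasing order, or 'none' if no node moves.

Old toposort: [1, 4, 5, 3, 6, 2, 0]
Added edge 6->1
Recompute Kahn (smallest-id tiebreak):
  initial in-degrees: [2, 1, 1, 3, 0, 1, 1]
  ready (indeg=0): [4]
  pop 4: indeg[3]->2; indeg[5]->0 | ready=[5] | order so far=[4]
  pop 5: indeg[3]->1; indeg[6]->0 | ready=[6] | order so far=[4, 5]
  pop 6: indeg[0]->1; indeg[1]->0; indeg[2]->0 | ready=[1, 2] | order so far=[4, 5, 6]
  pop 1: indeg[3]->0 | ready=[2, 3] | order so far=[4, 5, 6, 1]
  pop 2: indeg[0]->0 | ready=[0, 3] | order so far=[4, 5, 6, 1, 2]
  pop 0: no out-edges | ready=[3] | order so far=[4, 5, 6, 1, 2, 0]
  pop 3: no out-edges | ready=[] | order so far=[4, 5, 6, 1, 2, 0, 3]
New canonical toposort: [4, 5, 6, 1, 2, 0, 3]
Compare positions:
  Node 0: index 6 -> 5 (moved)
  Node 1: index 0 -> 3 (moved)
  Node 2: index 5 -> 4 (moved)
  Node 3: index 3 -> 6 (moved)
  Node 4: index 1 -> 0 (moved)
  Node 5: index 2 -> 1 (moved)
  Node 6: index 4 -> 2 (moved)
Nodes that changed position: 0 1 2 3 4 5 6

Answer: 0 1 2 3 4 5 6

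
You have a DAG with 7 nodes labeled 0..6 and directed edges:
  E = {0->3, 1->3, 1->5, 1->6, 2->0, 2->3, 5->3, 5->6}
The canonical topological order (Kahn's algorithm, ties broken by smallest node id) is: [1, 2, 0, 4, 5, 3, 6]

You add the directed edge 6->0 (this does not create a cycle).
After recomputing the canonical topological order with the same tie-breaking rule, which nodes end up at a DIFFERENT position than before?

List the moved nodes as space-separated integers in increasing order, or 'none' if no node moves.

Answer: 0 3 4 5 6

Derivation:
Old toposort: [1, 2, 0, 4, 5, 3, 6]
Added edge 6->0
Recompute Kahn (smallest-id tiebreak):
  initial in-degrees: [2, 0, 0, 4, 0, 1, 2]
  ready (indeg=0): [1, 2, 4]
  pop 1: indeg[3]->3; indeg[5]->0; indeg[6]->1 | ready=[2, 4, 5] | order so far=[1]
  pop 2: indeg[0]->1; indeg[3]->2 | ready=[4, 5] | order so far=[1, 2]
  pop 4: no out-edges | ready=[5] | order so far=[1, 2, 4]
  pop 5: indeg[3]->1; indeg[6]->0 | ready=[6] | order so far=[1, 2, 4, 5]
  pop 6: indeg[0]->0 | ready=[0] | order so far=[1, 2, 4, 5, 6]
  pop 0: indeg[3]->0 | ready=[3] | order so far=[1, 2, 4, 5, 6, 0]
  pop 3: no out-edges | ready=[] | order so far=[1, 2, 4, 5, 6, 0, 3]
New canonical toposort: [1, 2, 4, 5, 6, 0, 3]
Compare positions:
  Node 0: index 2 -> 5 (moved)
  Node 1: index 0 -> 0 (same)
  Node 2: index 1 -> 1 (same)
  Node 3: index 5 -> 6 (moved)
  Node 4: index 3 -> 2 (moved)
  Node 5: index 4 -> 3 (moved)
  Node 6: index 6 -> 4 (moved)
Nodes that changed position: 0 3 4 5 6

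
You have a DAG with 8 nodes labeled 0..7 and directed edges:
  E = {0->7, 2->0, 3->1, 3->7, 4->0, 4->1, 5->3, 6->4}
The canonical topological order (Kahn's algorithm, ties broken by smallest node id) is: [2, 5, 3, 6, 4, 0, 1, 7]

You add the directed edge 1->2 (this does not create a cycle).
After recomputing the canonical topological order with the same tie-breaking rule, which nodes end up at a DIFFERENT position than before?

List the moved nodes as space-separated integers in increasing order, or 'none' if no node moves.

Answer: 0 1 2 3 4 5 6

Derivation:
Old toposort: [2, 5, 3, 6, 4, 0, 1, 7]
Added edge 1->2
Recompute Kahn (smallest-id tiebreak):
  initial in-degrees: [2, 2, 1, 1, 1, 0, 0, 2]
  ready (indeg=0): [5, 6]
  pop 5: indeg[3]->0 | ready=[3, 6] | order so far=[5]
  pop 3: indeg[1]->1; indeg[7]->1 | ready=[6] | order so far=[5, 3]
  pop 6: indeg[4]->0 | ready=[4] | order so far=[5, 3, 6]
  pop 4: indeg[0]->1; indeg[1]->0 | ready=[1] | order so far=[5, 3, 6, 4]
  pop 1: indeg[2]->0 | ready=[2] | order so far=[5, 3, 6, 4, 1]
  pop 2: indeg[0]->0 | ready=[0] | order so far=[5, 3, 6, 4, 1, 2]
  pop 0: indeg[7]->0 | ready=[7] | order so far=[5, 3, 6, 4, 1, 2, 0]
  pop 7: no out-edges | ready=[] | order so far=[5, 3, 6, 4, 1, 2, 0, 7]
New canonical toposort: [5, 3, 6, 4, 1, 2, 0, 7]
Compare positions:
  Node 0: index 5 -> 6 (moved)
  Node 1: index 6 -> 4 (moved)
  Node 2: index 0 -> 5 (moved)
  Node 3: index 2 -> 1 (moved)
  Node 4: index 4 -> 3 (moved)
  Node 5: index 1 -> 0 (moved)
  Node 6: index 3 -> 2 (moved)
  Node 7: index 7 -> 7 (same)
Nodes that changed position: 0 1 2 3 4 5 6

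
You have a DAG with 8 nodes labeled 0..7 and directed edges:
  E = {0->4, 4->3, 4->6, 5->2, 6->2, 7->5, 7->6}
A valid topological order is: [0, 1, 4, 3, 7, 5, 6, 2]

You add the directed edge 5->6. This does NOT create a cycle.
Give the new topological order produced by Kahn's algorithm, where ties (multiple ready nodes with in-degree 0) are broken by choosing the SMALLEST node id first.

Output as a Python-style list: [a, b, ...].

Answer: [0, 1, 4, 3, 7, 5, 6, 2]

Derivation:
Old toposort: [0, 1, 4, 3, 7, 5, 6, 2]
Added edge: 5->6
Position of 5 (5) < position of 6 (6). Old order still valid.
Run Kahn's algorithm (break ties by smallest node id):
  initial in-degrees: [0, 0, 2, 1, 1, 1, 3, 0]
  ready (indeg=0): [0, 1, 7]
  pop 0: indeg[4]->0 | ready=[1, 4, 7] | order so far=[0]
  pop 1: no out-edges | ready=[4, 7] | order so far=[0, 1]
  pop 4: indeg[3]->0; indeg[6]->2 | ready=[3, 7] | order so far=[0, 1, 4]
  pop 3: no out-edges | ready=[7] | order so far=[0, 1, 4, 3]
  pop 7: indeg[5]->0; indeg[6]->1 | ready=[5] | order so far=[0, 1, 4, 3, 7]
  pop 5: indeg[2]->1; indeg[6]->0 | ready=[6] | order so far=[0, 1, 4, 3, 7, 5]
  pop 6: indeg[2]->0 | ready=[2] | order so far=[0, 1, 4, 3, 7, 5, 6]
  pop 2: no out-edges | ready=[] | order so far=[0, 1, 4, 3, 7, 5, 6, 2]
  Result: [0, 1, 4, 3, 7, 5, 6, 2]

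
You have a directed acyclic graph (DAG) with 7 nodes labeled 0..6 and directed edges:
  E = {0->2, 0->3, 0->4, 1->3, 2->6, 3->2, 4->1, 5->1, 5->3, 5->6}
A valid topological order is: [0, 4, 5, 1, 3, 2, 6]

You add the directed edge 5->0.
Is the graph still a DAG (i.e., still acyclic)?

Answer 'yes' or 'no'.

Given toposort: [0, 4, 5, 1, 3, 2, 6]
Position of 5: index 2; position of 0: index 0
New edge 5->0: backward (u after v in old order)
Backward edge: old toposort is now invalid. Check if this creates a cycle.
Does 0 already reach 5? Reachable from 0: [0, 1, 2, 3, 4, 6]. NO -> still a DAG (reorder needed).
Still a DAG? yes

Answer: yes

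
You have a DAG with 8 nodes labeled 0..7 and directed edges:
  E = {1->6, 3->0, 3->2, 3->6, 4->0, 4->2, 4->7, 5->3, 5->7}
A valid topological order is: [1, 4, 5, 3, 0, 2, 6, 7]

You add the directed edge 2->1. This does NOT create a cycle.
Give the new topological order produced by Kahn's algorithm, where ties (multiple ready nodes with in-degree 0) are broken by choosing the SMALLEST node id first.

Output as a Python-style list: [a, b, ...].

Old toposort: [1, 4, 5, 3, 0, 2, 6, 7]
Added edge: 2->1
Position of 2 (5) > position of 1 (0). Must reorder: 2 must now come before 1.
Run Kahn's algorithm (break ties by smallest node id):
  initial in-degrees: [2, 1, 2, 1, 0, 0, 2, 2]
  ready (indeg=0): [4, 5]
  pop 4: indeg[0]->1; indeg[2]->1; indeg[7]->1 | ready=[5] | order so far=[4]
  pop 5: indeg[3]->0; indeg[7]->0 | ready=[3, 7] | order so far=[4, 5]
  pop 3: indeg[0]->0; indeg[2]->0; indeg[6]->1 | ready=[0, 2, 7] | order so far=[4, 5, 3]
  pop 0: no out-edges | ready=[2, 7] | order so far=[4, 5, 3, 0]
  pop 2: indeg[1]->0 | ready=[1, 7] | order so far=[4, 5, 3, 0, 2]
  pop 1: indeg[6]->0 | ready=[6, 7] | order so far=[4, 5, 3, 0, 2, 1]
  pop 6: no out-edges | ready=[7] | order so far=[4, 5, 3, 0, 2, 1, 6]
  pop 7: no out-edges | ready=[] | order so far=[4, 5, 3, 0, 2, 1, 6, 7]
  Result: [4, 5, 3, 0, 2, 1, 6, 7]

Answer: [4, 5, 3, 0, 2, 1, 6, 7]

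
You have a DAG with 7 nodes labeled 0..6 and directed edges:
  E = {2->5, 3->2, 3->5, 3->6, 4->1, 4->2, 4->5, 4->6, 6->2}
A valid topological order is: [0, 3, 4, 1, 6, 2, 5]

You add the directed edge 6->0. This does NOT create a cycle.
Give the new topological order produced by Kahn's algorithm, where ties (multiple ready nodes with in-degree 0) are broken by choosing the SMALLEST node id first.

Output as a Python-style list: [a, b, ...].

Answer: [3, 4, 1, 6, 0, 2, 5]

Derivation:
Old toposort: [0, 3, 4, 1, 6, 2, 5]
Added edge: 6->0
Position of 6 (4) > position of 0 (0). Must reorder: 6 must now come before 0.
Run Kahn's algorithm (break ties by smallest node id):
  initial in-degrees: [1, 1, 3, 0, 0, 3, 2]
  ready (indeg=0): [3, 4]
  pop 3: indeg[2]->2; indeg[5]->2; indeg[6]->1 | ready=[4] | order so far=[3]
  pop 4: indeg[1]->0; indeg[2]->1; indeg[5]->1; indeg[6]->0 | ready=[1, 6] | order so far=[3, 4]
  pop 1: no out-edges | ready=[6] | order so far=[3, 4, 1]
  pop 6: indeg[0]->0; indeg[2]->0 | ready=[0, 2] | order so far=[3, 4, 1, 6]
  pop 0: no out-edges | ready=[2] | order so far=[3, 4, 1, 6, 0]
  pop 2: indeg[5]->0 | ready=[5] | order so far=[3, 4, 1, 6, 0, 2]
  pop 5: no out-edges | ready=[] | order so far=[3, 4, 1, 6, 0, 2, 5]
  Result: [3, 4, 1, 6, 0, 2, 5]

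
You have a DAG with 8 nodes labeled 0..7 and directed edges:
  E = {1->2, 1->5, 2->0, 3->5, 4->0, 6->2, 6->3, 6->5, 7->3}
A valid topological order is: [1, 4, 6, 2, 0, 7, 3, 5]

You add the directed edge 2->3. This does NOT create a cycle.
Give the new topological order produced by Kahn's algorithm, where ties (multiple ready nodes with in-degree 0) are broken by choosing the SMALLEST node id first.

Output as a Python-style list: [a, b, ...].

Answer: [1, 4, 6, 2, 0, 7, 3, 5]

Derivation:
Old toposort: [1, 4, 6, 2, 0, 7, 3, 5]
Added edge: 2->3
Position of 2 (3) < position of 3 (6). Old order still valid.
Run Kahn's algorithm (break ties by smallest node id):
  initial in-degrees: [2, 0, 2, 3, 0, 3, 0, 0]
  ready (indeg=0): [1, 4, 6, 7]
  pop 1: indeg[2]->1; indeg[5]->2 | ready=[4, 6, 7] | order so far=[1]
  pop 4: indeg[0]->1 | ready=[6, 7] | order so far=[1, 4]
  pop 6: indeg[2]->0; indeg[3]->2; indeg[5]->1 | ready=[2, 7] | order so far=[1, 4, 6]
  pop 2: indeg[0]->0; indeg[3]->1 | ready=[0, 7] | order so far=[1, 4, 6, 2]
  pop 0: no out-edges | ready=[7] | order so far=[1, 4, 6, 2, 0]
  pop 7: indeg[3]->0 | ready=[3] | order so far=[1, 4, 6, 2, 0, 7]
  pop 3: indeg[5]->0 | ready=[5] | order so far=[1, 4, 6, 2, 0, 7, 3]
  pop 5: no out-edges | ready=[] | order so far=[1, 4, 6, 2, 0, 7, 3, 5]
  Result: [1, 4, 6, 2, 0, 7, 3, 5]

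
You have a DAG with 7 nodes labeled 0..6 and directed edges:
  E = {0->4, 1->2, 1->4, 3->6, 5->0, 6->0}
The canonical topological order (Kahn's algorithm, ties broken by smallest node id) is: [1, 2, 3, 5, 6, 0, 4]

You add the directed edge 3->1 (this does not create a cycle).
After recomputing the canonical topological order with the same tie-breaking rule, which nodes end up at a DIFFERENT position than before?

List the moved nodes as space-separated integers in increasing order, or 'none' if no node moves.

Old toposort: [1, 2, 3, 5, 6, 0, 4]
Added edge 3->1
Recompute Kahn (smallest-id tiebreak):
  initial in-degrees: [2, 1, 1, 0, 2, 0, 1]
  ready (indeg=0): [3, 5]
  pop 3: indeg[1]->0; indeg[6]->0 | ready=[1, 5, 6] | order so far=[3]
  pop 1: indeg[2]->0; indeg[4]->1 | ready=[2, 5, 6] | order so far=[3, 1]
  pop 2: no out-edges | ready=[5, 6] | order so far=[3, 1, 2]
  pop 5: indeg[0]->1 | ready=[6] | order so far=[3, 1, 2, 5]
  pop 6: indeg[0]->0 | ready=[0] | order so far=[3, 1, 2, 5, 6]
  pop 0: indeg[4]->0 | ready=[4] | order so far=[3, 1, 2, 5, 6, 0]
  pop 4: no out-edges | ready=[] | order so far=[3, 1, 2, 5, 6, 0, 4]
New canonical toposort: [3, 1, 2, 5, 6, 0, 4]
Compare positions:
  Node 0: index 5 -> 5 (same)
  Node 1: index 0 -> 1 (moved)
  Node 2: index 1 -> 2 (moved)
  Node 3: index 2 -> 0 (moved)
  Node 4: index 6 -> 6 (same)
  Node 5: index 3 -> 3 (same)
  Node 6: index 4 -> 4 (same)
Nodes that changed position: 1 2 3

Answer: 1 2 3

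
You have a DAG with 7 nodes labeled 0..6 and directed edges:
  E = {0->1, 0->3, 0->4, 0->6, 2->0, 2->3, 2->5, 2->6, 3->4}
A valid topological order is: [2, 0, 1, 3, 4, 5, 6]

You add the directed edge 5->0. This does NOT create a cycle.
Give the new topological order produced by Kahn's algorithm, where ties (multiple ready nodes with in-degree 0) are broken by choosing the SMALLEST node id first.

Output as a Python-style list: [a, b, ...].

Answer: [2, 5, 0, 1, 3, 4, 6]

Derivation:
Old toposort: [2, 0, 1, 3, 4, 5, 6]
Added edge: 5->0
Position of 5 (5) > position of 0 (1). Must reorder: 5 must now come before 0.
Run Kahn's algorithm (break ties by smallest node id):
  initial in-degrees: [2, 1, 0, 2, 2, 1, 2]
  ready (indeg=0): [2]
  pop 2: indeg[0]->1; indeg[3]->1; indeg[5]->0; indeg[6]->1 | ready=[5] | order so far=[2]
  pop 5: indeg[0]->0 | ready=[0] | order so far=[2, 5]
  pop 0: indeg[1]->0; indeg[3]->0; indeg[4]->1; indeg[6]->0 | ready=[1, 3, 6] | order so far=[2, 5, 0]
  pop 1: no out-edges | ready=[3, 6] | order so far=[2, 5, 0, 1]
  pop 3: indeg[4]->0 | ready=[4, 6] | order so far=[2, 5, 0, 1, 3]
  pop 4: no out-edges | ready=[6] | order so far=[2, 5, 0, 1, 3, 4]
  pop 6: no out-edges | ready=[] | order so far=[2, 5, 0, 1, 3, 4, 6]
  Result: [2, 5, 0, 1, 3, 4, 6]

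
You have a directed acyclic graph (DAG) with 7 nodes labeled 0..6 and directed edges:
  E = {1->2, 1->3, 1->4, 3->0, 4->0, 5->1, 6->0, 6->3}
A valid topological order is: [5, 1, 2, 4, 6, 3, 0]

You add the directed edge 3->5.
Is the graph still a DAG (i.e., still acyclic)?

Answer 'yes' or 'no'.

Answer: no

Derivation:
Given toposort: [5, 1, 2, 4, 6, 3, 0]
Position of 3: index 5; position of 5: index 0
New edge 3->5: backward (u after v in old order)
Backward edge: old toposort is now invalid. Check if this creates a cycle.
Does 5 already reach 3? Reachable from 5: [0, 1, 2, 3, 4, 5]. YES -> cycle!
Still a DAG? no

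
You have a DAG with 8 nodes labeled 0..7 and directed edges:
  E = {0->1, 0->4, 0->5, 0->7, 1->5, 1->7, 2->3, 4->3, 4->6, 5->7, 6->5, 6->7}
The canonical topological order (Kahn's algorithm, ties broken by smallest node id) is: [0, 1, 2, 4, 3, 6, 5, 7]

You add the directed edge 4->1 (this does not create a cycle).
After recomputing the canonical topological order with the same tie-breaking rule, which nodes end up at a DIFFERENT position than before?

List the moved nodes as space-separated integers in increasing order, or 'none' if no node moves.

Old toposort: [0, 1, 2, 4, 3, 6, 5, 7]
Added edge 4->1
Recompute Kahn (smallest-id tiebreak):
  initial in-degrees: [0, 2, 0, 2, 1, 3, 1, 4]
  ready (indeg=0): [0, 2]
  pop 0: indeg[1]->1; indeg[4]->0; indeg[5]->2; indeg[7]->3 | ready=[2, 4] | order so far=[0]
  pop 2: indeg[3]->1 | ready=[4] | order so far=[0, 2]
  pop 4: indeg[1]->0; indeg[3]->0; indeg[6]->0 | ready=[1, 3, 6] | order so far=[0, 2, 4]
  pop 1: indeg[5]->1; indeg[7]->2 | ready=[3, 6] | order so far=[0, 2, 4, 1]
  pop 3: no out-edges | ready=[6] | order so far=[0, 2, 4, 1, 3]
  pop 6: indeg[5]->0; indeg[7]->1 | ready=[5] | order so far=[0, 2, 4, 1, 3, 6]
  pop 5: indeg[7]->0 | ready=[7] | order so far=[0, 2, 4, 1, 3, 6, 5]
  pop 7: no out-edges | ready=[] | order so far=[0, 2, 4, 1, 3, 6, 5, 7]
New canonical toposort: [0, 2, 4, 1, 3, 6, 5, 7]
Compare positions:
  Node 0: index 0 -> 0 (same)
  Node 1: index 1 -> 3 (moved)
  Node 2: index 2 -> 1 (moved)
  Node 3: index 4 -> 4 (same)
  Node 4: index 3 -> 2 (moved)
  Node 5: index 6 -> 6 (same)
  Node 6: index 5 -> 5 (same)
  Node 7: index 7 -> 7 (same)
Nodes that changed position: 1 2 4

Answer: 1 2 4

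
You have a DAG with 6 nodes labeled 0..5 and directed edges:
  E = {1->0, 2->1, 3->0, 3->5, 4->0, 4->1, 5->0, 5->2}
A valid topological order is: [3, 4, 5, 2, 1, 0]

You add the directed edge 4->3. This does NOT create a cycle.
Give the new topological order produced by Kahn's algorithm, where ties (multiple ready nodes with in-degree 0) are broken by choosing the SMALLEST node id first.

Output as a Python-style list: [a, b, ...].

Old toposort: [3, 4, 5, 2, 1, 0]
Added edge: 4->3
Position of 4 (1) > position of 3 (0). Must reorder: 4 must now come before 3.
Run Kahn's algorithm (break ties by smallest node id):
  initial in-degrees: [4, 2, 1, 1, 0, 1]
  ready (indeg=0): [4]
  pop 4: indeg[0]->3; indeg[1]->1; indeg[3]->0 | ready=[3] | order so far=[4]
  pop 3: indeg[0]->2; indeg[5]->0 | ready=[5] | order so far=[4, 3]
  pop 5: indeg[0]->1; indeg[2]->0 | ready=[2] | order so far=[4, 3, 5]
  pop 2: indeg[1]->0 | ready=[1] | order so far=[4, 3, 5, 2]
  pop 1: indeg[0]->0 | ready=[0] | order so far=[4, 3, 5, 2, 1]
  pop 0: no out-edges | ready=[] | order so far=[4, 3, 5, 2, 1, 0]
  Result: [4, 3, 5, 2, 1, 0]

Answer: [4, 3, 5, 2, 1, 0]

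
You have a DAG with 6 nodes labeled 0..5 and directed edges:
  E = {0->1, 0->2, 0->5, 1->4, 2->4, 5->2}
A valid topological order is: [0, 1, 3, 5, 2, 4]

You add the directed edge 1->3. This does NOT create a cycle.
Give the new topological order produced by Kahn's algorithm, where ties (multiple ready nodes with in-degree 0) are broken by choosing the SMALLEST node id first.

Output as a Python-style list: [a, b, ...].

Answer: [0, 1, 3, 5, 2, 4]

Derivation:
Old toposort: [0, 1, 3, 5, 2, 4]
Added edge: 1->3
Position of 1 (1) < position of 3 (2). Old order still valid.
Run Kahn's algorithm (break ties by smallest node id):
  initial in-degrees: [0, 1, 2, 1, 2, 1]
  ready (indeg=0): [0]
  pop 0: indeg[1]->0; indeg[2]->1; indeg[5]->0 | ready=[1, 5] | order so far=[0]
  pop 1: indeg[3]->0; indeg[4]->1 | ready=[3, 5] | order so far=[0, 1]
  pop 3: no out-edges | ready=[5] | order so far=[0, 1, 3]
  pop 5: indeg[2]->0 | ready=[2] | order so far=[0, 1, 3, 5]
  pop 2: indeg[4]->0 | ready=[4] | order so far=[0, 1, 3, 5, 2]
  pop 4: no out-edges | ready=[] | order so far=[0, 1, 3, 5, 2, 4]
  Result: [0, 1, 3, 5, 2, 4]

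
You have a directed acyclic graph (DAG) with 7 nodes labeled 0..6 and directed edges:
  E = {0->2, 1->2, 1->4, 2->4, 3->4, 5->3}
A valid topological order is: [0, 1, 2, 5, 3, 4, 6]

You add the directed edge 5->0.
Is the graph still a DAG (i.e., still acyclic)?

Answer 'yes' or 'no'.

Given toposort: [0, 1, 2, 5, 3, 4, 6]
Position of 5: index 3; position of 0: index 0
New edge 5->0: backward (u after v in old order)
Backward edge: old toposort is now invalid. Check if this creates a cycle.
Does 0 already reach 5? Reachable from 0: [0, 2, 4]. NO -> still a DAG (reorder needed).
Still a DAG? yes

Answer: yes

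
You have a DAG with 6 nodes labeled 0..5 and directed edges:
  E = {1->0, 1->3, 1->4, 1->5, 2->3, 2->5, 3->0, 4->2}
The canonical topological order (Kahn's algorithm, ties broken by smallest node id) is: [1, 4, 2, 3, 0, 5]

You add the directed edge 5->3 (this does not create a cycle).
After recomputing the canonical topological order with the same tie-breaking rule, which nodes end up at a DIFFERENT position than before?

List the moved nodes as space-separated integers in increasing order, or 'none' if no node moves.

Old toposort: [1, 4, 2, 3, 0, 5]
Added edge 5->3
Recompute Kahn (smallest-id tiebreak):
  initial in-degrees: [2, 0, 1, 3, 1, 2]
  ready (indeg=0): [1]
  pop 1: indeg[0]->1; indeg[3]->2; indeg[4]->0; indeg[5]->1 | ready=[4] | order so far=[1]
  pop 4: indeg[2]->0 | ready=[2] | order so far=[1, 4]
  pop 2: indeg[3]->1; indeg[5]->0 | ready=[5] | order so far=[1, 4, 2]
  pop 5: indeg[3]->0 | ready=[3] | order so far=[1, 4, 2, 5]
  pop 3: indeg[0]->0 | ready=[0] | order so far=[1, 4, 2, 5, 3]
  pop 0: no out-edges | ready=[] | order so far=[1, 4, 2, 5, 3, 0]
New canonical toposort: [1, 4, 2, 5, 3, 0]
Compare positions:
  Node 0: index 4 -> 5 (moved)
  Node 1: index 0 -> 0 (same)
  Node 2: index 2 -> 2 (same)
  Node 3: index 3 -> 4 (moved)
  Node 4: index 1 -> 1 (same)
  Node 5: index 5 -> 3 (moved)
Nodes that changed position: 0 3 5

Answer: 0 3 5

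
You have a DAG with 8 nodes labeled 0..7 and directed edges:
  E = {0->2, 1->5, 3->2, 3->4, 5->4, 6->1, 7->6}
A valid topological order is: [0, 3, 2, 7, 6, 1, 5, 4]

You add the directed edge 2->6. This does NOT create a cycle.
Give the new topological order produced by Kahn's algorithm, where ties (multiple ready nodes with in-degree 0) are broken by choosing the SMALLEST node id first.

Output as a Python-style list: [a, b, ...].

Answer: [0, 3, 2, 7, 6, 1, 5, 4]

Derivation:
Old toposort: [0, 3, 2, 7, 6, 1, 5, 4]
Added edge: 2->6
Position of 2 (2) < position of 6 (4). Old order still valid.
Run Kahn's algorithm (break ties by smallest node id):
  initial in-degrees: [0, 1, 2, 0, 2, 1, 2, 0]
  ready (indeg=0): [0, 3, 7]
  pop 0: indeg[2]->1 | ready=[3, 7] | order so far=[0]
  pop 3: indeg[2]->0; indeg[4]->1 | ready=[2, 7] | order so far=[0, 3]
  pop 2: indeg[6]->1 | ready=[7] | order so far=[0, 3, 2]
  pop 7: indeg[6]->0 | ready=[6] | order so far=[0, 3, 2, 7]
  pop 6: indeg[1]->0 | ready=[1] | order so far=[0, 3, 2, 7, 6]
  pop 1: indeg[5]->0 | ready=[5] | order so far=[0, 3, 2, 7, 6, 1]
  pop 5: indeg[4]->0 | ready=[4] | order so far=[0, 3, 2, 7, 6, 1, 5]
  pop 4: no out-edges | ready=[] | order so far=[0, 3, 2, 7, 6, 1, 5, 4]
  Result: [0, 3, 2, 7, 6, 1, 5, 4]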